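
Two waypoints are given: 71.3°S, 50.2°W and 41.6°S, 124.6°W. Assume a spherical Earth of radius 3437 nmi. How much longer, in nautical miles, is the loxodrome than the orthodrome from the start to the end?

Great circle: cos σ = sin φ₁ sin φ₂ + cos φ₁ cos φ₂ cos Δλ,  σ = 0.8047 rad → d_gc = 2765.6 nmi
Rhumb line: Δψ = +1.0041, q = Δφ/Δψ = 0.5162, d_rh = R√(Δφ²+q²Δλ²) = 2912.5 nmi
Excess = 2912.5 − 2765.6 = 146.9 ≈ 147 nmi

147 nmi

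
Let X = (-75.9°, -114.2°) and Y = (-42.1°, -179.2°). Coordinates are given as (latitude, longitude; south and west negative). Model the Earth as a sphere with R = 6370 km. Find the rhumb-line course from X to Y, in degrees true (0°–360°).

Δψ = ln[tan(π/4+φ₂/2)/tan(π/4+φ₁/2)] = +1.2786
Δλ = -1.1345 rad (taken the short way round)
course = atan2(Δλ, Δψ) = 318.42°

318.4°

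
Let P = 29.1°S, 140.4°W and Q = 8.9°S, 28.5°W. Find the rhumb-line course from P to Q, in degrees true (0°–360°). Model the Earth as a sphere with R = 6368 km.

79.1°

Δψ = ln[tan(π/4+φ₂/2)/tan(π/4+φ₁/2)] = +0.3753
Δλ = +1.9530 rad (taken the short way round)
course = atan2(Δλ, Δψ) = 79.12°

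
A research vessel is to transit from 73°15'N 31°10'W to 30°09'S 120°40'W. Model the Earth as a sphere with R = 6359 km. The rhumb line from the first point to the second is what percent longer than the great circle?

3.2%

Great circle: σ = 2.0701 rad → d_gc = Rσ = 13163.5 km
Rhumb: Δφ = -1.8047, Δλ = -1.5621, Δψ = -2.4681, q = Δφ/Δψ = 0.7312 → d_rh = R√(Δφ²+q²Δλ²) = 13581.1 km
Excess = (13581.1 − 13163.5) / 13163.5 = 417.6 / 13163.5 = 3.17% ≈ 3.2%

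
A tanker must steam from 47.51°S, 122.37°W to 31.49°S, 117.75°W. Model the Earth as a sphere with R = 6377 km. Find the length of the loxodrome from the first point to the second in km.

Rhumb course C = atan2(Δλ, Δψ) with Δψ = ln[tan(π/4+φ₂/2)/tan(π/4+φ₁/2)] = +0.3652, Δλ = +0.0806 → C = 12.45°
d = R·|Δφ| / |cos C| = 6377·0.27960 / 0.97648 = 1826 km

1826 km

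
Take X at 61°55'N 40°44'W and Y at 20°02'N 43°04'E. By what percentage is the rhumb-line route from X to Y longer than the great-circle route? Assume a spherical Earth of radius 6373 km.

4.7%

Great circle: σ = 1.2132 rad → d_gc = Rσ = 7731.9 km
Rhumb: Δφ = -0.7310, Δλ = +1.4626, Δψ = -1.0289, q = Δφ/Δψ = 0.7105 → d_rh = R√(Δφ²+q²Δλ²) = 8096.8 km
Excess = (8096.8 − 7731.9) / 7731.9 = 364.9 / 7731.9 = 4.72% ≈ 4.7%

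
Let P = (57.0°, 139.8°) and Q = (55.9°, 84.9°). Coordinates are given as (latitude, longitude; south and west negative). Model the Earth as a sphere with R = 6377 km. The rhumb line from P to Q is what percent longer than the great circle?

2.8%

Great circle: σ = 0.5155 rad → d_gc = Rσ = 3287.4 km
Rhumb: Δφ = -0.0192, Δλ = -0.9582, Δψ = -0.0347, q = Δφ/Δψ = 0.5526 → d_rh = R√(Δφ²+q²Δλ²) = 3378.9 km
Excess = (3378.9 − 3287.4) / 3287.4 = 91.5 / 3287.4 = 2.78% ≈ 2.8%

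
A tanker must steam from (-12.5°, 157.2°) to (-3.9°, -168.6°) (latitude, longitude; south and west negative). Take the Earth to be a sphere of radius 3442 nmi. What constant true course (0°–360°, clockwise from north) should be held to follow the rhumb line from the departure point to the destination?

75.7°

Δψ = ln[tan(π/4+φ₂/2)/tan(π/4+φ₁/2)] = +0.1518
Δλ = +0.5969 rad (taken the short way round)
course = atan2(Δλ, Δψ) = 75.73°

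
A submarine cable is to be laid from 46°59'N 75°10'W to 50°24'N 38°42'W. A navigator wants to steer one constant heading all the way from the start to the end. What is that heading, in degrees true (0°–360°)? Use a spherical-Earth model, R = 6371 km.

Meridional parts: M(φ₁)=+0.9312, M(φ₂)=+1.0216 → ΔM = +0.0904;  Δλ = +0.6365 rad
tan C = Δλ / ΔM = +7.0417 → C = 81.92°

81.9°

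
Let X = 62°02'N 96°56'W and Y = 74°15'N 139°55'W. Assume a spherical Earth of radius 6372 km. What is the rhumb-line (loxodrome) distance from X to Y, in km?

2202 km

Rhumb course C = atan2(Δλ, Δψ) with Δψ = ln[tan(π/4+φ₂/2)/tan(π/4+φ₁/2)] = +0.5880, Δλ = -0.7502 → C = 308.09°
d = R·|Δφ| / |cos C| = 6372·0.21322 / 0.61687 = 2202 km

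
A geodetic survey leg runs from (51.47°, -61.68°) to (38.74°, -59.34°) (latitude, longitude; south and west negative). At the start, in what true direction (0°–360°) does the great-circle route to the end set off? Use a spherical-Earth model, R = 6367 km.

171.8°

θ = atan2( sin Δλ·cos φ₂ ,  cos φ₁ sin φ₂ − sin φ₁ cos φ₂ cos Δλ )
  = atan2(+0.0318, -0.2198) = 171.76°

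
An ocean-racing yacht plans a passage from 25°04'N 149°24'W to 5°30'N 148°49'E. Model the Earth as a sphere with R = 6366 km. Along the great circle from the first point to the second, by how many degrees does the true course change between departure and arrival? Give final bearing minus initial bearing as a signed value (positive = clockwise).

-18.2°

Initial bearing θ₁ = atan2(sin Δλ cos φ₂, cos φ₁ sin φ₂ − sin φ₁ cos φ₂ cos Δλ) = 262.69°
Final bearing θ₂ = (initial bearing from the destination back to the start) + 180° = 244.50°
Δθ = θ₂ − θ₁ = -18.2°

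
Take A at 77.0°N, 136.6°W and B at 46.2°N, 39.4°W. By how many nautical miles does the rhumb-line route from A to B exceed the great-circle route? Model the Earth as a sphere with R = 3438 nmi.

286 nmi

Great circle: cos σ = sin φ₁ sin φ₂ + cos φ₁ cos φ₂ cos Δλ,  σ = 0.8179 rad → d_gc = 2812.0 nmi
Rhumb line: Δψ = -1.2608, q = Δφ/Δψ = 0.4264, d_rh = R√(Δφ²+q²Δλ²) = 3098.3 nmi
Excess = 3098.3 − 2812.0 = 286.3 ≈ 286 nmi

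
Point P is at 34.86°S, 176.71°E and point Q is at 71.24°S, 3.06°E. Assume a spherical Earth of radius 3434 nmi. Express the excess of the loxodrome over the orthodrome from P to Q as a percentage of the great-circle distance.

Great circle: σ = 1.2881 rad → d_gc = Rσ = 4423.4 nmi
Rhumb: Δφ = -0.6350, Δλ = -3.0308, Δψ = -1.1508, q = Δφ/Δψ = 0.5517 → d_rh = R√(Δφ²+q²Δλ²) = 6142.4 nmi
Excess = (6142.4 − 4423.4) / 4423.4 = 1719.0 / 4423.4 = 38.86% ≈ 38.9%

38.9%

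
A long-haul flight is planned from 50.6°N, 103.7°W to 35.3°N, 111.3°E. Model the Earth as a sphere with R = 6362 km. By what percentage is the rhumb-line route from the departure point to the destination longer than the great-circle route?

19.9%

Great circle: σ = 1.5486 rad → d_gc = Rσ = 9852.2 km
Rhumb: Δφ = -0.2670, Δλ = -2.5307, Δψ = -0.3678, q = Δφ/Δψ = 0.7260 → d_rh = R√(Δφ²+q²Δλ²) = 11811.1 km
Excess = (11811.1 − 9852.2) / 9852.2 = 1958.9 / 9852.2 = 19.88% ≈ 19.9%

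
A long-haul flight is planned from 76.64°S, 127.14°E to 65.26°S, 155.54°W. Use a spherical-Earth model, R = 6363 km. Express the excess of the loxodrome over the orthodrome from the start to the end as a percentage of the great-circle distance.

Great circle: σ = 0.4397 rad → d_gc = Rσ = 2798.04 km
Rhumb: Δφ = +0.1986, Δλ = +1.3495, Δψ = +0.6273, q = Δφ/Δψ = 0.3166 → d_rh = R√(Δφ²+q²Δλ²) = 2998.09 km
Excess = (2998.09 − 2798.04) / 2798.04 = 200.05 / 2798.04 = 7.1496% ≈ 7.1%

7.1%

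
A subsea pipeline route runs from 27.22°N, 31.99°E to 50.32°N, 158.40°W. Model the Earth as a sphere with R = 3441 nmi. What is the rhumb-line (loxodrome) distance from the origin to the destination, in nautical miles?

Rhumb course C = atan2(Δλ, Δψ) with Δψ = ln[tan(π/4+φ₂/2)/tan(π/4+φ₁/2)] = +0.5254, Δλ = +2.9603 → C = 79.94°
d = R·|Δφ| / |cos C| = 3441·0.40317 / 0.17474 = 7939 nmi

7939 nmi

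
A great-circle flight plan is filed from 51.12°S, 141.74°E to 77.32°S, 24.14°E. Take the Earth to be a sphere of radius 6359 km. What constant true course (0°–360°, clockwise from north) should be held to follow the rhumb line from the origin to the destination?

240.6°

Meridional parts: M(φ₁)=-1.0415, M(φ₂)=-2.1973 → ΔM = -1.1558;  Δλ = -2.0525 rad
tan C = Δλ / ΔM = +1.7758 → C = 240.62°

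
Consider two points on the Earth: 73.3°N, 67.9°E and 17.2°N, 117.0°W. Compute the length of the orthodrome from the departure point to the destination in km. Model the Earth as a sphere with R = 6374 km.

cos σ = sin φ₁ sin φ₂ + cos φ₁ cos φ₂ cos Δλ
      = sin(73.30°)sin(17.20°) + cos(73.30°)cos(17.20°)cos(175.10°) = 0.0097
σ = 89.443° → d = Rσ = 6374·1.56107 = 9950 km

9950 km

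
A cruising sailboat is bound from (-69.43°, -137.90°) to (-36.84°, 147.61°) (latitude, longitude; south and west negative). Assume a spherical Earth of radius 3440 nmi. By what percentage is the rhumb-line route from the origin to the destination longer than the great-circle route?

Great circle: σ = 0.8808 rad → d_gc = Rσ = 3029.9 nmi
Rhumb: Δφ = +0.5688, Δλ = -1.3001, Δψ = +1.0142, q = Δφ/Δψ = 0.5608 → d_rh = R√(Δφ²+q²Δλ²) = 3181.1 nmi
Excess = (3181.1 − 3029.9) / 3029.9 = 151.2 / 3029.9 = 4.99% ≈ 5.0%

5.0%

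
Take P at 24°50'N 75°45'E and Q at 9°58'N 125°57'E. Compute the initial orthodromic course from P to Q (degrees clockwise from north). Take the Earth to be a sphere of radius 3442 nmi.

98.1°

θ = atan2( sin Δλ·cos φ₂ ,  cos φ₁ sin φ₂ − sin φ₁ cos φ₂ cos Δλ )
  = atan2(+0.7567, -0.1077) = 98.10°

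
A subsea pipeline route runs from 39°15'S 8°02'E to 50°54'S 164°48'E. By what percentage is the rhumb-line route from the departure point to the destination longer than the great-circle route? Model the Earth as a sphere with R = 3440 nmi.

Great circle: σ = 1.5286 rad → d_gc = Rσ = 5258.2 nmi
Rhumb: Δφ = -0.2033, Δλ = +2.7361, Δψ = -0.2894, q = Δφ/Δψ = 0.7025 → d_rh = R√(Δφ²+q²Δλ²) = 6648.9 nmi
Excess = (6648.9 − 5258.2) / 5258.2 = 1390.7 / 5258.2 = 26.448% ≈ 26.4%

26.4%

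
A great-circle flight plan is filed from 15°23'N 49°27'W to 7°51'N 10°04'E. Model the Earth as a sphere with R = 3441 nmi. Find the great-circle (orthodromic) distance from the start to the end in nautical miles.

Haversine: a = sin²(Δφ/2)+cos φ₁ cos φ₂ sin²(Δλ/2) = 0.23962;  σ = 2·atan2(√a,√(1−a))
σ = 58.617° → d = Rσ = 3441·1.02305 = 3520 nmi

3520 nmi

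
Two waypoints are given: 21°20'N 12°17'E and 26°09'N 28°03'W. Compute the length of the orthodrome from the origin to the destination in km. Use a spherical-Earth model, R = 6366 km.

cos σ = sin φ₁ sin φ₂ + cos φ₁ cos φ₂ cos Δλ
      = sin(21.33°)sin(26.15°) + cos(21.33°)cos(26.15°)cos(-40.33°) = 0.7977
σ = 37.088° → d = Rσ = 6366·0.64730 = 4121 km

4121 km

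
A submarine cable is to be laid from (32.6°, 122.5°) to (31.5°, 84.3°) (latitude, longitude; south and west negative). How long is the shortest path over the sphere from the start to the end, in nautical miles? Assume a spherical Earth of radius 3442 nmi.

1936 nmi

cos σ = sin φ₁ sin φ₂ + cos φ₁ cos φ₂ cos Δλ
      = sin(32.60°)sin(31.50°) + cos(32.60°)cos(31.50°)cos(-38.20°) = 0.8460
σ = 32.221° → d = Rσ = 3442·0.56237 = 1936 nmi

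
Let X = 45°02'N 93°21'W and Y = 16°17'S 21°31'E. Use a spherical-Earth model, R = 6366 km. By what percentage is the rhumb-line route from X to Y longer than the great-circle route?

Great circle: σ = 2.0756 rad → d_gc = Rσ = 13213.2 km
Rhumb: Δφ = -1.0702, Δλ = +2.0048, Δψ = -1.1703, q = Δφ/Δψ = 0.9144 → d_rh = R√(Δφ²+q²Δλ²) = 13513.7 km
Excess = (13513.7 − 13213.2) / 13213.2 = 300.5 / 13213.2 = 2.27% ≈ 2.3%

2.3%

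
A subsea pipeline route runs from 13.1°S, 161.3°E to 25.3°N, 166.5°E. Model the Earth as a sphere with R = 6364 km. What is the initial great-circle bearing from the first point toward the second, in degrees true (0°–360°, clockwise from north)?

7.5°

θ = atan2( sin Δλ·cos φ₂ ,  cos φ₁ sin φ₂ − sin φ₁ cos φ₂ cos Δλ )
  = atan2(+0.0819, +0.6203) = 7.52°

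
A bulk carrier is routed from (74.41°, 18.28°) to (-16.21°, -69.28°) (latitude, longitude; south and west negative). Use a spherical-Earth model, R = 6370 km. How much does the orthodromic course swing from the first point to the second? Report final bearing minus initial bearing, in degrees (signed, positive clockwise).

At departure: θ₁ = atan2(sin Δλ cos φ₂, cos φ₁ sin φ₂ − sin φ₁ cos φ₂ cos Δλ) = 263.20°
At arrival: θ₂ = atan2(sin Δλ cos φ₁, −cos φ₂ sin φ₁ + sin φ₂ cos φ₁ cos Δλ) = 196.14°
Δθ = θ₂ − θ₁ = -67.1°

-67.1°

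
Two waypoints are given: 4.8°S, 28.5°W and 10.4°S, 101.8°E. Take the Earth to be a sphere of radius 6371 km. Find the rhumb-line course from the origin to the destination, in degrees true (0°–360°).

92.5°

Meridional parts: M(φ₁)=-0.0839, M(φ₂)=-0.1825 → ΔM = -0.0986;  Δλ = +2.2742 rad
tan C = Δλ / ΔM = -23.0540 → C = 92.48°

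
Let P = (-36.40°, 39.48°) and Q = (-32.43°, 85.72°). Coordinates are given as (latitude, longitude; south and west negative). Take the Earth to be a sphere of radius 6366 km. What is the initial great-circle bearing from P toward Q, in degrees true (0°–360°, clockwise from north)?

98.0°

θ = atan2( sin Δλ·cos φ₂ ,  cos φ₁ sin φ₂ − sin φ₁ cos φ₂ cos Δλ )
  = atan2(+0.6096, -0.0852) = 97.96°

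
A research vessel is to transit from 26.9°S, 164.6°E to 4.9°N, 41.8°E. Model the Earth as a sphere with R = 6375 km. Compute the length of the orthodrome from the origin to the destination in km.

cos σ = sin φ₁ sin φ₂ + cos φ₁ cos φ₂ cos Δλ
      = sin(-26.90°)sin(4.90°) + cos(-26.90°)cos(4.90°)cos(-122.80°) = -0.5200
σ = 121.331° → d = Rσ = 6375·2.11762 = 13500 km

13500 km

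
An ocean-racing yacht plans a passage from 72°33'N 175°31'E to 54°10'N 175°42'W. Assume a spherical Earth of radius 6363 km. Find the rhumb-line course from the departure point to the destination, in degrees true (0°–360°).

Meridional parts: M(φ₁)=+1.8743, M(φ₂)=+1.1291 → ΔM = -0.7451;  Δλ = +0.1533 rad
tan C = Δλ / ΔM = -0.2057 → C = 168.37°

168.4°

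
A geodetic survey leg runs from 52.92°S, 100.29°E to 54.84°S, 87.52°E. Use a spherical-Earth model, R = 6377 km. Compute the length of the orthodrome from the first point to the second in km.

Haversine: a = sin²(Δφ/2)+cos φ₁ cos φ₂ sin²(Δλ/2) = 0.00457;  σ = 2·atan2(√a,√(1−a))
σ = 7.757° → d = Rσ = 6377·0.13538 = 863 km

863 km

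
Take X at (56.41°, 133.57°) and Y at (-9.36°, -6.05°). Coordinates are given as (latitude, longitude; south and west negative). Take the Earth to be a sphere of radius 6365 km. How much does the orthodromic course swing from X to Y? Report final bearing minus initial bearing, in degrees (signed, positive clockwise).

-104.5°

At departure: θ₁ = atan2(sin Δλ cos φ₂, cos φ₁ sin φ₂ − sin φ₁ cos φ₂ cos Δλ) = 309.99°
At arrival: θ₂ = atan2(sin Δλ cos φ₁, −cos φ₂ sin φ₁ + sin φ₂ cos φ₁ cos Δλ) = 205.44°
Δθ = θ₂ − θ₁ = -104.5°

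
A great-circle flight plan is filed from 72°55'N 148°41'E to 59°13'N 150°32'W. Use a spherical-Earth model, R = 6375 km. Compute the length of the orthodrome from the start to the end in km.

cos σ = sin φ₁ sin φ₂ + cos φ₁ cos φ₂ cos Δλ
      = sin(72.92°)sin(59.22°) + cos(72.92°)cos(59.22°)cos(60.78°) = 0.8946
σ = 26.544° → d = Rσ = 6375·0.46328 = 2953 km

2953 km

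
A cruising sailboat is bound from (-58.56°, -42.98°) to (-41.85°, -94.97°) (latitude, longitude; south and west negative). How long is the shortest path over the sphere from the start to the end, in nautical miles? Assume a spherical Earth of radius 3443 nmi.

cos σ = sin φ₁ sin φ₂ + cos φ₁ cos φ₂ cos Δλ
      = sin(-58.56°)sin(-41.85°) + cos(-58.56°)cos(-41.85°)cos(-51.99°) = 0.8085
σ = 36.051° → d = Rσ = 3443·0.62921 = 2166 nmi

2166 nmi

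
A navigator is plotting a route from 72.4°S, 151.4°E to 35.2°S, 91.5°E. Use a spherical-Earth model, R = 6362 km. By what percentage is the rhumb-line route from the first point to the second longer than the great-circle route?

3.2%

Great circle: σ = 0.8320 rad → d_gc = Rσ = 5293.5 km
Rhumb: Δφ = +0.6493, Δλ = -1.0455, Δψ = +1.2085, q = Δφ/Δψ = 0.5373 → d_rh = R√(Δφ²+q²Δλ²) = 5461.8 km
Excess = (5461.8 − 5293.5) / 5293.5 = 168.3 / 5293.5 = 3.18% ≈ 3.2%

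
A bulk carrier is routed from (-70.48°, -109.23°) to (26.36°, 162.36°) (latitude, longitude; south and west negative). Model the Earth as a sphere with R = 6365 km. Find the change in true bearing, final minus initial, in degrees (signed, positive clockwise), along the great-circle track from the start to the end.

+57.7°

At departure: θ₁ = atan2(sin Δλ cos φ₂, cos φ₁ sin φ₂ − sin φ₁ cos φ₂ cos Δλ) = 280.86°
At arrival: θ₂ = atan2(sin Δλ cos φ₁, −cos φ₂ sin φ₁ + sin φ₂ cos φ₁ cos Δλ) = 338.52°
Δθ = θ₂ − θ₁ = +57.7°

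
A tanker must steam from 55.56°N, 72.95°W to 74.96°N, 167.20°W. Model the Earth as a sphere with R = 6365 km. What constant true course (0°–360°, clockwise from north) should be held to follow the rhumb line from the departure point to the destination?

Δψ = ln[tan(π/4+φ₂/2)/tan(π/4+φ₁/2)] = +0.8535
Δλ = -1.6450 rad (taken the short way round)
course = atan2(Δλ, Δψ) = 297.42°

297.4°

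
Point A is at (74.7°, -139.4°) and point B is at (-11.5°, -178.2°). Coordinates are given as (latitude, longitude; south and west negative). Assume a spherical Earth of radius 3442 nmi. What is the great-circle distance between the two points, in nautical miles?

5375 nmi

cos σ = sin φ₁ sin φ₂ + cos φ₁ cos φ₂ cos Δλ
      = sin(74.70°)sin(-11.50°) + cos(74.70°)cos(-11.50°)cos(-38.80°) = 0.0092
σ = 89.472° → d = Rσ = 3442·1.56158 = 5375 nmi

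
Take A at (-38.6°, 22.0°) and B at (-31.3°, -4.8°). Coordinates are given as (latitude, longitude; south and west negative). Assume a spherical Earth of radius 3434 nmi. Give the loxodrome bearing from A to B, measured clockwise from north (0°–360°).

288.4°

Meridional parts: M(φ₁)=-0.7313, M(φ₂)=-0.5757 → ΔM = +0.1557;  Δλ = -0.4677 rad
tan C = Δλ / ΔM = -3.0051 → C = 288.41°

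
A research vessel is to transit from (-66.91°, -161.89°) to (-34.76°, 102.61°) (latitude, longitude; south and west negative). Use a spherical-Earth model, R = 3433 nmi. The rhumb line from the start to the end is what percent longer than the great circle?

Great circle: σ = 1.0546 rad → d_gc = Rσ = 3620.4 nmi
Rhumb: Δφ = +0.5611, Δλ = -1.6668, Δψ = +0.9406, q = Δφ/Δψ = 0.5966 → d_rh = R√(Δφ²+q²Δλ²) = 3919.7 nmi
Excess = (3919.7 − 3620.4) / 3620.4 = 299.3 / 3620.4 = 8.27% ≈ 8.3%

8.3%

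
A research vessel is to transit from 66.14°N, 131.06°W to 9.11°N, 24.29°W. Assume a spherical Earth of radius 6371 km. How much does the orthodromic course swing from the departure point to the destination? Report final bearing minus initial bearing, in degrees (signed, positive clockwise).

+86.2°

Initial bearing θ₁ = atan2(sin Δλ cos φ₂, cos φ₁ sin φ₂ − sin φ₁ cos φ₂ cos Δλ) = 71.05°
Final bearing θ₂ = (initial bearing from the destination back to the start) + 180° = 157.20°
Δθ = θ₂ − θ₁ = +86.2°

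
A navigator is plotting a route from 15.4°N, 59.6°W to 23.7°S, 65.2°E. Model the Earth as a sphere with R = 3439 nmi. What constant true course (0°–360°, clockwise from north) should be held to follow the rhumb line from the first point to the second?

107.8°

Δψ = ln[tan(π/4+φ₂/2)/tan(π/4+φ₁/2)] = -0.6980
Δλ = +2.1782 rad (taken the short way round)
course = atan2(Δλ, Δψ) = 107.77°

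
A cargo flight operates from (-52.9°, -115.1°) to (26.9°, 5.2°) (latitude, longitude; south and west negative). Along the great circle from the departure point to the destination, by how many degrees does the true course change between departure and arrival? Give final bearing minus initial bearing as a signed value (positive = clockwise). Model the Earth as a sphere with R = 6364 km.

At departure: θ₁ = atan2(sin Δλ cos φ₂, cos φ₁ sin φ₂ − sin φ₁ cos φ₂ cos Δλ) = 96.37°
At arrival: θ₂ = atan2(sin Δλ cos φ₁, −cos φ₂ sin φ₁ + sin φ₂ cos φ₁ cos Δλ) = 42.24°
Δθ = θ₂ − θ₁ = -54.1°

-54.1°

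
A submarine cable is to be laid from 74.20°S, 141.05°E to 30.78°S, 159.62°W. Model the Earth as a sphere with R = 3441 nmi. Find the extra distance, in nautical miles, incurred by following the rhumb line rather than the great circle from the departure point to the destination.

95 nmi

Great circle: cos σ = sin φ₁ sin φ₂ + cos φ₁ cos φ₂ cos Δλ,  σ = 0.9125 rad → d_gc = 3140.1 nmi
Rhumb line: Δψ = +1.4099, q = Δφ/Δψ = 0.5375, d_rh = R√(Δφ²+q²Δλ²) = 3235.4 nmi
Excess = 3235.4 − 3140.1 = 95.3 ≈ 95 nmi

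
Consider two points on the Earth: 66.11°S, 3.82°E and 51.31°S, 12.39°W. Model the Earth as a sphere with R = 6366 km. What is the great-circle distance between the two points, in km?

1879 km

Haversine: a = sin²(Δφ/2)+cos φ₁ cos φ₂ sin²(Δλ/2) = 0.02162;  σ = 2·atan2(√a,√(1−a))
σ = 16.911° → d = Rσ = 6366·0.29515 = 1879 km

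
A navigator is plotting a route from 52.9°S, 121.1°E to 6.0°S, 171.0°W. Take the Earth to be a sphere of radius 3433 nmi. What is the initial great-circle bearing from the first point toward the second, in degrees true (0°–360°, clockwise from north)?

N = sin Δλ·cos φ₂ = +0.9215;  D = cos φ₁ sin φ₂ − sin φ₁ cos φ₂ cos Δλ = +0.2354
initial course = atan2(N, D) = 75.67°

75.7°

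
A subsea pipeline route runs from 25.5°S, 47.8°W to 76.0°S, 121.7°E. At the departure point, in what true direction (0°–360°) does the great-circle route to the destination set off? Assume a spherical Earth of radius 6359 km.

177.4°

θ = atan2( sin Δλ·cos φ₂ ,  cos φ₁ sin φ₂ − sin φ₁ cos φ₂ cos Δλ )
  = atan2(+0.0441, -0.9782) = 177.42°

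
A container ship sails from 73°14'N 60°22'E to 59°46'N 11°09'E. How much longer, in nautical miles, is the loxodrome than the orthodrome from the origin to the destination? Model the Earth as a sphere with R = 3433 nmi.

Great circle: cos σ = sin φ₁ sin φ₂ + cos φ₁ cos φ₂ cos Δλ,  σ = 0.3972 rad → d_gc = 1363.7 nmi
Rhumb line: Δψ = -0.6060, q = Δφ/Δψ = 0.3879, d_rh = R√(Δφ²+q²Δλ²) = 1399.8 nmi
Excess = 1399.8 − 1363.7 = 36.1 ≈ 36 nmi

36 nmi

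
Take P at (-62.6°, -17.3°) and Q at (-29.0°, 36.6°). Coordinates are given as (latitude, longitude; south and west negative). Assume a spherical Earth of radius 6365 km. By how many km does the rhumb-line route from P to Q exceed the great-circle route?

111 km

Great circle: cos σ = sin φ₁ sin φ₂ + cos φ₁ cos φ₂ cos Δλ,  σ = 0.8399 rad → d_gc = 5345.7 km
Rhumb line: Δψ = +0.8823, q = Δφ/Δψ = 0.6647, d_rh = R√(Δφ²+q²Δλ²) = 5456.5 km
Excess = 5456.5 − 5345.7 = 110.8 ≈ 111 km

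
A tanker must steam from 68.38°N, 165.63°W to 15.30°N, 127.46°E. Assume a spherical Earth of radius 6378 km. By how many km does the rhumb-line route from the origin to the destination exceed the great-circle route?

Great circle: cos σ = sin φ₁ sin φ₂ + cos φ₁ cos φ₂ cos Δλ,  σ = 1.1759 rad → d_gc = 7500.08 km
Rhumb line: Δψ = -1.3855, q = Δφ/Δψ = 0.6686, d_rh = R√(Δφ²+q²Δλ²) = 7727.57 km
Excess = 7727.57 − 7500.08 = 227.49 ≈ 227 km

227 km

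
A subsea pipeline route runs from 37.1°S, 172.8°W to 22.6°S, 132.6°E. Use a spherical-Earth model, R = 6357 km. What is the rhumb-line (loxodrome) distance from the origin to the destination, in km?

5473 km

Rhumb course C = atan2(Δλ, Δψ) with Δψ = ln[tan(π/4+φ₂/2)/tan(π/4+φ₁/2)] = +0.2931, Δλ = -0.9529 → C = 287.10°
d = R·|Δφ| / |cos C| = 6357·0.25307 / 0.29397 = 5473 km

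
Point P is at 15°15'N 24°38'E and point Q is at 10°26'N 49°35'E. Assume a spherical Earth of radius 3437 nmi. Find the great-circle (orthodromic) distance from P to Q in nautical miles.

Haversine: a = sin²(Δφ/2)+cos φ₁ cos φ₂ sin²(Δλ/2) = 0.04604;  σ = 2·atan2(√a,√(1−a))
σ = 24.781° → d = Rσ = 3437·0.43250 = 1487 nmi

1487 nmi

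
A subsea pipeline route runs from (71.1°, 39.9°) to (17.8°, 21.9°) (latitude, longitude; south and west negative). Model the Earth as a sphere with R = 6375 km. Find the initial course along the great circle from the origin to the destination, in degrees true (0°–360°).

201.2°

θ = atan2( sin Δλ·cos φ₂ ,  cos φ₁ sin φ₂ − sin φ₁ cos φ₂ cos Δλ )
  = atan2(-0.2942, -0.7577) = 201.22°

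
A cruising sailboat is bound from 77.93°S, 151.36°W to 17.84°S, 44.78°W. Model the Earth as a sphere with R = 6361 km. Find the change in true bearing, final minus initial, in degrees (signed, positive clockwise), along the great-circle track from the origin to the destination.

Initial bearing θ₁ = atan2(sin Δλ cos φ₂, cos φ₁ sin φ₂ − sin φ₁ cos φ₂ cos Δλ) = 109.87°
Final bearing θ₂ = (initial bearing from the destination back to the start) + 180° = 11.92°
Δθ = θ₂ − θ₁ = -97.9°

-97.9°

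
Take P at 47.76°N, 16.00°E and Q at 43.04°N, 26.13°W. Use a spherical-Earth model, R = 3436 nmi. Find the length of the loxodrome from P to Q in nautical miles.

Rhumb course C = atan2(Δλ, Δψ) with Δψ = ln[tan(π/4+φ₂/2)/tan(π/4+φ₁/2)] = -0.1174, Δλ = -0.7353 → C = 260.93°
d = R·|Δφ| / |cos C| = 3436·0.08238 / 0.15770 = 1795 nmi

1795 nmi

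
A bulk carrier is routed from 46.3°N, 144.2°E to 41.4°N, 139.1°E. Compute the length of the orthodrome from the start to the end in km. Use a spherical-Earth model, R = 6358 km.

680 km

cos σ = sin φ₁ sin φ₂ + cos φ₁ cos φ₂ cos Δλ
      = sin(46.30°)sin(41.40°) + cos(46.30°)cos(41.40°)cos(-5.10°) = 0.9943
σ = 6.124° → d = Rσ = 6358·0.10688 = 680 km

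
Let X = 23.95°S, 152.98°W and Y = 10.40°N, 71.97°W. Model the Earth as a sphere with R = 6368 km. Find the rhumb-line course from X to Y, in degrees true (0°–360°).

Meridional parts: M(φ₁)=-0.4307, M(φ₂)=+0.1825 → ΔM = +0.6133;  Δλ = +1.4139 rad
tan C = Δλ / ΔM = +2.3055 → C = 66.55°

66.6°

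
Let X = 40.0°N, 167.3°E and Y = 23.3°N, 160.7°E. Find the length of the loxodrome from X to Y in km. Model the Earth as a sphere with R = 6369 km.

Δψ = ln[tan(π/4+φ₂/2)/tan(π/4+φ₁/2)] = -0.3446;  Δφ = -0.2915 rad,  Δλ = -0.1152 rad
q = Δφ/Δψ = 0.8459
d = R·√(Δφ² + q²Δλ²) = 6369·0.30733 = 1957 km

1957 km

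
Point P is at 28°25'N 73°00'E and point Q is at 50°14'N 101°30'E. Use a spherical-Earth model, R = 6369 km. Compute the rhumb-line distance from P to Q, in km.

Δψ = ln[tan(π/4+φ₂/2)/tan(π/4+φ₁/2)] = +0.4994;  Δφ = +0.3808 rad,  Δλ = +0.4974 rad
q = Δφ/Δψ = 0.7625
d = R·√(Δφ² + q²Δλ²) = 6369·0.53743 = 3423 km

3423 km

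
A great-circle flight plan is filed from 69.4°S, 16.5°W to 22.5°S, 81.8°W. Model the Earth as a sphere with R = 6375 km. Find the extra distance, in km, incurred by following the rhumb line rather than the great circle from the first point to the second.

215 km

Great circle: cos σ = sin φ₁ sin φ₂ + cos φ₁ cos φ₂ cos Δλ,  σ = 1.0541 rad → d_gc = 6719.63 km
Rhumb line: Δψ = +1.3020, q = Δφ/Δψ = 0.6287, d_rh = R√(Δφ²+q²Δλ²) = 6935.05 km
Excess = 6935.05 − 6719.63 = 215.42 ≈ 215 km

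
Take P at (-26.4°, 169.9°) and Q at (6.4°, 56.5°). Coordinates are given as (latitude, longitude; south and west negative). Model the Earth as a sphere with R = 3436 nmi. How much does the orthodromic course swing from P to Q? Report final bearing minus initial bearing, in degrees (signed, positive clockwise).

Initial bearing θ₁ = atan2(sin Δλ cos φ₂, cos φ₁ sin φ₂ − sin φ₁ cos φ₂ cos Δλ) = 265.26°
Final bearing θ₂ = (initial bearing from the destination back to the start) + 180° = 296.07°
Δθ = θ₂ − θ₁ = +30.8°

+30.8°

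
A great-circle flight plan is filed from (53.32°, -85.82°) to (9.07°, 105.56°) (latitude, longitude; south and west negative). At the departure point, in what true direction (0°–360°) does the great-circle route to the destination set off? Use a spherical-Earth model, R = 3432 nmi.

347.4°

N = sin Δλ·cos φ₂ = -0.1948;  D = cos φ₁ sin φ₂ − sin φ₁ cos φ₂ cos Δλ = +0.8706
initial course = atan2(N, D) = 347.38°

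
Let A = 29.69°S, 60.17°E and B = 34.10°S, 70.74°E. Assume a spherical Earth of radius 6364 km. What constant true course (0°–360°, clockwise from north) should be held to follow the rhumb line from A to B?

116.2°

Δψ = ln[tan(π/4+φ₂/2)/tan(π/4+φ₁/2)] = -0.0907
Δλ = +0.1845 rad (taken the short way round)
course = atan2(Δλ, Δψ) = 116.18°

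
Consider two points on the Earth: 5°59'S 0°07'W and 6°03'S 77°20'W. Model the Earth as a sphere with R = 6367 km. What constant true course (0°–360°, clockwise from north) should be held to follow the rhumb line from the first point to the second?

270.0°

Meridional parts: M(φ₁)=-0.1046, M(φ₂)=-0.1058 → ΔM = -0.0012;  Δλ = -1.3477 rad
tan C = Δλ / ΔM = +1151.8697 → C = 269.95°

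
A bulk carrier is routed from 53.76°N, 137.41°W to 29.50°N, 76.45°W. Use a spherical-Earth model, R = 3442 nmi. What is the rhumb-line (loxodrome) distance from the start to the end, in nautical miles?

Δψ = ln[tan(π/4+φ₂/2)/tan(π/4+φ₁/2)] = -0.5778;  Δφ = -0.4234 rad,  Δλ = +1.0640 rad
q = Δφ/Δψ = 0.7328
d = R·√(Δφ² + q²Δλ²) = 3442·0.88721 = 3054 nmi

3054 nmi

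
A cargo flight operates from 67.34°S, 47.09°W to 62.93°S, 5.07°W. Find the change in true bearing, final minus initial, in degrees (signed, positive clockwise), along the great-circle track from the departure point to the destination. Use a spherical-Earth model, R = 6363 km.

-38.4°

Initial bearing θ₁ = atan2(sin Δλ cos φ₂, cos φ₁ sin φ₂ − sin φ₁ cos φ₂ cos Δλ) = 95.82°
Final bearing θ₂ = (initial bearing from the destination back to the start) + 180° = 57.37°
Δθ = θ₂ − θ₁ = -38.4°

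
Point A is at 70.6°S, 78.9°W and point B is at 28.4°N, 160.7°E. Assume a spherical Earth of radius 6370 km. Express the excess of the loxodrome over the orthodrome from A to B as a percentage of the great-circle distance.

6.3%

Great circle: σ = 2.2099 rad → d_gc = Rσ = 14077.05 km
Rhumb: Δφ = +1.7279, Δλ = -2.1014, Δψ = +2.2838, q = Δφ/Δψ = 0.7566 → d_rh = R√(Δφ²+q²Δλ²) = 14956.91 km
Excess = (14956.91 − 14077.05) / 14077.05 = 879.86 / 14077.05 = 6.2503% ≈ 6.3%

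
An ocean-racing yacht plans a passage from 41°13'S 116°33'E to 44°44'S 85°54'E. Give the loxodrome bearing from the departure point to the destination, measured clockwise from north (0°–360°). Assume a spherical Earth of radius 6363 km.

261.1°

Δψ = ln[tan(π/4+φ₂/2)/tan(π/4+φ₁/2)] = -0.0839
Δλ = -0.5349 rad (taken the short way round)
course = atan2(Δλ, Δψ) = 261.08°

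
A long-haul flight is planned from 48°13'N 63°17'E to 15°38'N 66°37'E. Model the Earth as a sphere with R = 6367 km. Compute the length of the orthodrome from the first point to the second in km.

cos σ = sin φ₁ sin φ₂ + cos φ₁ cos φ₂ cos Δλ
      = sin(48.22°)sin(15.63°) + cos(48.22°)cos(15.63°)cos(3.33°) = 0.8415
σ = 32.699° → d = Rσ = 6367·0.57070 = 3634 km

3634 km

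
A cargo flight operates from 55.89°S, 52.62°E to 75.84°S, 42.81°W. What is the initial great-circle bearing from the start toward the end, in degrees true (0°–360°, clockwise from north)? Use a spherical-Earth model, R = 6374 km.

203.4°

θ = atan2( sin Δλ·cos φ₂ ,  cos φ₁ sin φ₂ − sin φ₁ cos φ₂ cos Δλ )
  = atan2(-0.2435, -0.5629) = 203.39°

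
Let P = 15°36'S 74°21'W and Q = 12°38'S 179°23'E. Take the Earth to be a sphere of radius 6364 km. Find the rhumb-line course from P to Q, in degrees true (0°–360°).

Meridional parts: M(φ₁)=-0.2757, M(φ₂)=-0.2223 → ΔM = +0.0534;  Δλ = -1.8547 rad
tan C = Δλ / ΔM = -34.7341 → C = 271.65°

271.6°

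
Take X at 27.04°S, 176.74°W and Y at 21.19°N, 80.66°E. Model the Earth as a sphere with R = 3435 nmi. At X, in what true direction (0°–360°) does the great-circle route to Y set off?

N = sin Δλ·cos φ₂ = -0.9099;  D = cos φ₁ sin φ₂ − sin φ₁ cos φ₂ cos Δλ = +0.2295
initial course = atan2(N, D) = 284.15°

284.2°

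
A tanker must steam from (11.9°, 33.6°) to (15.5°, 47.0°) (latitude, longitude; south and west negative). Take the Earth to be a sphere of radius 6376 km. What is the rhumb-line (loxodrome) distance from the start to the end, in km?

Δψ = ln[tan(π/4+φ₂/2)/tan(π/4+φ₁/2)] = +0.0647;  Δφ = +0.0628 rad,  Δλ = +0.2339 rad
q = Δφ/Δψ = 0.9714
d = R·√(Δφ² + q²Δλ²) = 6376·0.23571 = 1503 km

1503 km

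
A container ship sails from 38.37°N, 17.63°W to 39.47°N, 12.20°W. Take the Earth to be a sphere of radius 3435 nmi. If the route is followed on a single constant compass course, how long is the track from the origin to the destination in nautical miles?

Δψ = ln[tan(π/4+φ₂/2)/tan(π/4+φ₁/2)] = +0.0247;  Δφ = +0.0192 rad,  Δλ = +0.0948 rad
q = Δφ/Δψ = 0.7780
d = R·√(Δφ² + q²Δλ²) = 3435·0.07619 = 262 nmi

262 nmi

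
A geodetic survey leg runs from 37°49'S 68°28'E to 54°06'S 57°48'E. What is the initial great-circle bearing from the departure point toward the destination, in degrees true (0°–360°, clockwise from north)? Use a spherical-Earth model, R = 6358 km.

N = sin Δλ·cos φ₂ = -0.1085;  D = cos φ₁ sin φ₂ − sin φ₁ cos φ₂ cos Δλ = -0.2866
initial course = atan2(N, D) = 200.74°

200.7°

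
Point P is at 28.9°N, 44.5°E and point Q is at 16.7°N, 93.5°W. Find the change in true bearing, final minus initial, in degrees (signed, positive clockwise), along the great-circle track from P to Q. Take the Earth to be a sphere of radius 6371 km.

Initial bearing θ₁ = atan2(sin Δλ cos φ₂, cos φ₁ sin φ₂ − sin φ₁ cos φ₂ cos Δλ) = 312.90°
Final bearing θ₂ = (initial bearing from the destination back to the start) + 180° = 222.03°
Δθ = θ₂ − θ₁ = -90.9°

-90.9°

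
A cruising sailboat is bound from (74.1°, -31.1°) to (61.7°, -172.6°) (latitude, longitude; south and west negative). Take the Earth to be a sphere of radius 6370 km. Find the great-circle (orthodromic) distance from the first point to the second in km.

Haversine: a = sin²(Δφ/2)+cos φ₁ cos φ₂ sin²(Δλ/2) = 0.12743;  σ = 2·atan2(√a,√(1−a))
σ = 41.828° → d = Rσ = 6370·0.73004 = 4650 km

4650 km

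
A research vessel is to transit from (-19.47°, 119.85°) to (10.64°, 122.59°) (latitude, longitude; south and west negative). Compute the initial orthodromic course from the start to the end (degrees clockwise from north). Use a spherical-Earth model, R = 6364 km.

θ = atan2( sin Δλ·cos φ₂ ,  cos φ₁ sin φ₂ − sin φ₁ cos φ₂ cos Δλ )
  = atan2(+0.0470, +0.5013) = 5.35°

5.4°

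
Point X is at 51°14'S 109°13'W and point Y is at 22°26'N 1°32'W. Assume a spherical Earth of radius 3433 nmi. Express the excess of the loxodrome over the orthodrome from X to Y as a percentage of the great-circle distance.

Great circle: σ = 2.0639 rad → d_gc = Rσ = 7085.3 nmi
Rhumb: Δφ = +1.2857, Δλ = +1.8794, Δψ = +1.4466, q = Δφ/Δψ = 0.8888 → d_rh = R√(Δφ²+q²Δλ²) = 7236.7 nmi
Excess = (7236.7 − 7085.3) / 7085.3 = 151.4 / 7085.3 = 2.14% ≈ 2.1%

2.1%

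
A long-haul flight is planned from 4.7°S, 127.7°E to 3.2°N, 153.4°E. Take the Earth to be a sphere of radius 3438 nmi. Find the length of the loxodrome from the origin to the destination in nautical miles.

Δψ = ln[tan(π/4+φ₂/2)/tan(π/4+φ₁/2)] = +0.1380;  Δφ = +0.1379 rad,  Δλ = +0.4485 rad
q = Δφ/Δψ = 0.9991
d = R·√(Δφ² + q²Δλ²) = 3438·0.46889 = 1612 nmi

1612 nmi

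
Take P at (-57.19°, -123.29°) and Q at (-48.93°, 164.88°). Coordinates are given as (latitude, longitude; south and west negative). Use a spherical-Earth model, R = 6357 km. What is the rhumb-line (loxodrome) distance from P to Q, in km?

Δψ = ln[tan(π/4+φ₂/2)/tan(π/4+φ₁/2)] = +0.2408;  Δφ = +0.1442 rad,  Δλ = -1.2537 rad
q = Δφ/Δψ = 0.5986
d = R·√(Δφ² + q²Δλ²) = 6357·0.76418 = 4858 km

4858 km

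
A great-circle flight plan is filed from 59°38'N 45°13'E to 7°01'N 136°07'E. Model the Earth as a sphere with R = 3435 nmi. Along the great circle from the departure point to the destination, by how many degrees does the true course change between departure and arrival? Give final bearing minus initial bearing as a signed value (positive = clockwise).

+63.8°

At departure: θ₁ = atan2(sin Δλ cos φ₂, cos φ₁ sin φ₂ − sin φ₁ cos φ₂ cos Δλ) = 85.67°
At arrival: θ₂ = atan2(sin Δλ cos φ₁, −cos φ₂ sin φ₁ + sin φ₂ cos φ₁ cos Δλ) = 149.48°
Δθ = θ₂ − θ₁ = +63.8°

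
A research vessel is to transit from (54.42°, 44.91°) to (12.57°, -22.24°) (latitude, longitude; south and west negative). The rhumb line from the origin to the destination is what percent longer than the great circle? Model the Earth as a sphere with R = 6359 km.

2.1%

Great circle: σ = 1.1620 rad → d_gc = Rσ = 7389.0 km
Rhumb: Δφ = -0.7304, Δλ = -1.1720, Δψ = -0.9155, q = Δφ/Δψ = 0.7978 → d_rh = R√(Δφ²+q²Δλ²) = 7544.9 km
Excess = (7544.9 − 7389.0) / 7389.0 = 155.9 / 7389.0 = 2.11% ≈ 2.1%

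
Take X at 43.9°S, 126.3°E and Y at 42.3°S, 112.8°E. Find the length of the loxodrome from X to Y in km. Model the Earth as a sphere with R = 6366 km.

Rhumb course C = atan2(Δλ, Δψ) with Δψ = ln[tan(π/4+φ₂/2)/tan(π/4+φ₁/2)] = +0.0382, Δλ = -0.2356 → C = 279.22°
d = R·|Δφ| / |cos C| = 6366·0.02793 / 0.16024 = 1109 km

1109 km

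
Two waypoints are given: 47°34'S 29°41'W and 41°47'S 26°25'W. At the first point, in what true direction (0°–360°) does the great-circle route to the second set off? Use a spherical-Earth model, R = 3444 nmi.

N = sin Δλ·cos φ₂ = +0.0425;  D = cos φ₁ sin φ₂ − sin φ₁ cos φ₂ cos Δλ = +0.0999
initial course = atan2(N, D) = 23.05°

23.0°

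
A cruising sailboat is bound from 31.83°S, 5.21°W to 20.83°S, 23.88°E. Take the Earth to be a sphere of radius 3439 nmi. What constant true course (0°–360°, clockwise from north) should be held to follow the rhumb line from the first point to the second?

67.1°

Meridional parts: M(φ₁)=-0.5865, M(φ₂)=-0.3718 → ΔM = +0.2147;  Δλ = +0.5077 rad
tan C = Δλ / ΔM = +2.3648 → C = 67.08°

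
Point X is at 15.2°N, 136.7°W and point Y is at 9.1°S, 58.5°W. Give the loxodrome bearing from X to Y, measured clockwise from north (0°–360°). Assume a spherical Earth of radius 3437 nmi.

Meridional parts: M(φ₁)=+0.2685, M(φ₂)=-0.1595 → ΔM = -0.4280;  Δλ = +1.3648 rad
tan C = Δλ / ΔM = -3.1892 → C = 107.41°

107.4°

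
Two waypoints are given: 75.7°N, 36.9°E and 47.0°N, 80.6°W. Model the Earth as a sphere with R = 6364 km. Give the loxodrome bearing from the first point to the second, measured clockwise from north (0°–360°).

Δψ = ln[tan(π/4+φ₂/2)/tan(π/4+φ₁/2)] = -1.1443
Δλ = -2.0508 rad (taken the short way round)
course = atan2(Δλ, Δψ) = 240.84°

240.8°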